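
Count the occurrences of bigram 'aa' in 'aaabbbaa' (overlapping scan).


Scanning 'aaabbbaa' for bigram 'aa':
  Position 0: 'aa' -> MATCH
  Position 1: 'aa' -> MATCH
  Position 2: 'ab' -> no
  Position 3: 'bb' -> no
  Position 4: 'bb' -> no
  Position 5: 'ba' -> no
  Position 6: 'aa' -> MATCH
Total matches: 3

3


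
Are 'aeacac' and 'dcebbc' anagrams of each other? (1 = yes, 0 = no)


Sort characters of 'aeacac': 'aaacce'
Sort characters of 'dcebbc': 'bbccde'
Sorted forms differ -> they are NOT anagrams
Result: 0

0


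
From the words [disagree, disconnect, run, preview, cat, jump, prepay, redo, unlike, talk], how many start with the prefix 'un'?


Checking each word for prefix 'un':
  'disagree' -> no (count: 0)
  'disconnect' -> no (count: 0)
  'run' -> no (count: 0)
  'preview' -> no (count: 0)
  'cat' -> no (count: 0)
  'jump' -> no (count: 0)
  'prepay' -> no (count: 0)
  'redo' -> no (count: 0)
  'unlike' -> YES, starts with 'un' (count: 1)
  'talk' -> no (count: 1)
Total with prefix 'un': 1

1


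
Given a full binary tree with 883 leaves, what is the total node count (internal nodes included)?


Leaf nodes (terminals): 883
Internal nodes = n - 1 = 883 - 1 = 882
Total = leaves + internal = 883 + 882 = 1765

1765


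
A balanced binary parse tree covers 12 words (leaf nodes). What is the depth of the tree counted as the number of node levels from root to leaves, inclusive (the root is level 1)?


In a balanced binary tree with n leaves the deepest leaf is ceil(log2(n)) edges below the root,
so counting node levels inclusive of root and leaves gives ceil(log2(n)) + 1 levels.
log2(12) = 3.5850
ceil(3.5850) = 4
levels = 4 + 1 = 5

5


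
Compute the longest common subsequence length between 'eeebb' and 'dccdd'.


DP table for LCS of 'eeebb' and 'dccdd':
       d  c  c  d  d
    0  0  0  0  0  0
  e 0  0  0  0  0  0
  e 0  0  0  0  0  0
  e 0  0  0  0  0  0
  b 0  0  0  0  0  0
  b 0  0  0  0  0  0
LCS length = 0

0


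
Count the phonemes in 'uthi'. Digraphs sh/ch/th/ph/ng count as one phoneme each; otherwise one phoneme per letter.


Parsing 'uthi' greedily, digraphs first:
  'u' -> vowel phoneme (phonemes so far: 1)
  'th' -> digraph (1 consonant phoneme) (phonemes so far: 2)
  'i' -> vowel phoneme (phonemes so far: 3)
Total phonemes: 3

3


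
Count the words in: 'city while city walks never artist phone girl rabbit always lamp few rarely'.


Counting words by splitting on spaces:
  Word 1: 'city'
  Word 2: 'while'
  Word 3: 'city'
  Word 4: 'walks'
  Word 5: 'never'
  Word 6: 'artist'
  Word 7: 'phone'
  Word 8: 'girl'
  Word 9: 'rabbit'
  Word 10: 'always'
  Word 11: 'lamp'
  Word 12: 'few'
  Word 13: 'rarely'
Total words: 13

13


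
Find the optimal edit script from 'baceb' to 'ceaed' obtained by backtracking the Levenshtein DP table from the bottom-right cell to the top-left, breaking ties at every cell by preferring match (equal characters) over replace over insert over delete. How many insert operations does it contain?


Edit distance = 4. Backtracking from cell (5, 5) with preference match > replace > insert > delete,
then listing the resulting alignment 'baceb' -> 'ceaed' left to right:
  Step 1: replace b->c
  Step 2: replace a->e
  Step 3: replace c->a
  Step 4: keep 'e'
  Step 5: replace b->d
Total insertions: 0

0


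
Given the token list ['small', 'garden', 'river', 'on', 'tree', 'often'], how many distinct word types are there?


Listing all tokens and tracking unique types:
  Token 1: 'small' -> NEW (unique so far: 1)
  Token 2: 'garden' -> NEW (unique so far: 2)
  Token 3: 'river' -> NEW (unique so far: 3)
  Token 4: 'on' -> NEW (unique so far: 4)
  Token 5: 'tree' -> NEW (unique so far: 5)
  Token 6: 'often' -> NEW (unique so far: 6)
Unique types: ('garden', 'often', 'on', 'river', 'small', 'tree')
Vocabulary size: 6

6


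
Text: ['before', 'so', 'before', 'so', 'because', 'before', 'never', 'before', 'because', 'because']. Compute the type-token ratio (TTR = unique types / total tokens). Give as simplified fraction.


Tokens: 10
Unique types: ('because', 'before', 'never', 'so') = 4
TTR = 4/10
Simplify: divide both by 2 -> 2/5
TTR = 2/5

2/5


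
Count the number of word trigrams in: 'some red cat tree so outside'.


Word trigrams from [6] words:
  Trigram 1: (some red cat)
  Trigram 2: (red cat tree)
  Trigram 3: (cat tree so)
  Trigram 4: (tree so outside)
Total word trigrams: 6 - 2 = 4

4


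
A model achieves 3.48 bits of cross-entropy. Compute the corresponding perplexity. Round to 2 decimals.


Perplexity formula: PP = 2^H
H = 3.48
PP = 2^3.48
Decompose: 2^3.48 = 2^3 * 2^0.48
2^3 = 8, 2^0.48 ~ 1.3947437
PP ~ 8 * 1.3947437 = 11.1579496
Rounded to 2 decimals: 11.16

11.16


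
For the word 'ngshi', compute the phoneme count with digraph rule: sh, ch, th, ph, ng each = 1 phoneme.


Parsing 'ngshi' greedily, digraphs first:
  'ng' -> digraph (1 consonant phoneme) (phonemes so far: 1)
  'sh' -> digraph (1 consonant phoneme) (phonemes so far: 2)
  'i' -> vowel phoneme (phonemes so far: 3)
Total phonemes: 3

3


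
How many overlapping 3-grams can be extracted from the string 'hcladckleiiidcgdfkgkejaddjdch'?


String 'hcladckleiiidcgdfkgkejaddjdch' has length L = 29.
Number of overlapping n-grams = L - n + 1
Substituting: 29 - 3 + 1 = 27

27


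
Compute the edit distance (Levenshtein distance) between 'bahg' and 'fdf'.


Building DP table for s1='bahg' (len 4) and s2='fdf' (len 3):
       f  d  f
    0  1  2  3
  b 1  1  2  3
  a 2  2  2  3
  h 3  3  3  3
  g 4  4  4  4
Edit distance = dp[4][3] = 4

4


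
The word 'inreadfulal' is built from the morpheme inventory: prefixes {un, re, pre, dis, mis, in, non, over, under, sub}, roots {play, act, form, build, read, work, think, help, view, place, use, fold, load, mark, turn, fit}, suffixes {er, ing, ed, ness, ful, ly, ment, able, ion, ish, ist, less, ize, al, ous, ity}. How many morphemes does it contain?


Segmenting 'inreadfulal' against the inventory:
  'in' -> prefix (morpheme 1)
  'read' -> root (morpheme 2)
  'ful' -> suffix (morpheme 3)
  'al' -> suffix (morpheme 4)
Total morphemes: 4

4


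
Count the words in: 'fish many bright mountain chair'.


Counting words by splitting on spaces:
  Word 1: 'fish'
  Word 2: 'many'
  Word 3: 'bright'
  Word 4: 'mountain'
  Word 5: 'chair'
Total words: 5

5


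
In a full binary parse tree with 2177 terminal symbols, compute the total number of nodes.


Leaf nodes (terminals): 2177
Internal nodes = n - 1 = 2177 - 1 = 2176
Total = leaves + internal = 2177 + 2176 = 4353

4353


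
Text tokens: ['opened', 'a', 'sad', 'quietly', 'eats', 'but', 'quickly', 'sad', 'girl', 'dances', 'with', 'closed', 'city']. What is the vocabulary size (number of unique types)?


Listing all tokens and tracking unique types:
  Token 1: 'opened' -> NEW (unique so far: 1)
  Token 2: 'a' -> NEW (unique so far: 2)
  Token 3: 'sad' -> NEW (unique so far: 3)
  Token 4: 'quietly' -> NEW (unique so far: 4)
  Token 5: 'eats' -> NEW (unique so far: 5)
  Token 6: 'but' -> NEW (unique so far: 6)
  Token 7: 'quickly' -> NEW (unique so far: 7)
  Token 8: 'sad' -> duplicate (unique so far: 7)
  Token 9: 'girl' -> NEW (unique so far: 8)
  Token 10: 'dances' -> NEW (unique so far: 9)
  Token 11: 'with' -> NEW (unique so far: 10)
  Token 12: 'closed' -> NEW (unique so far: 11)
  Token 13: 'city' -> NEW (unique so far: 12)
Unique types: ('a', 'but', 'city', 'closed', 'dances', 'eats', 'girl', 'opened', 'quickly', 'quietly', 'sad', 'with')
Vocabulary size: 12

12


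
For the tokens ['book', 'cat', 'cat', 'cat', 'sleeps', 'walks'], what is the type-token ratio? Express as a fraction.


Tokens: 6
Unique types: ('book', 'cat', 'sleeps', 'walks') = 4
TTR = 4/6
Simplify: divide both by 2 -> 2/3
TTR = 2/3

2/3


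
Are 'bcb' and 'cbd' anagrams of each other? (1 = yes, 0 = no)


Sort characters of 'bcb': 'bbc'
Sort characters of 'cbd': 'bcd'
Sorted forms differ -> they are NOT anagrams
Result: 0

0


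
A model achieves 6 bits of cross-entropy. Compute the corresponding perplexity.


Perplexity formula: PP = 2^H
H = 6
PP = 2^6
Steps: 2^1 = 2, 2^2 = 4, 2^3 = 8, 2^4 = 16, 2^5 = 32, 2^6 = 64
PP = 64

64


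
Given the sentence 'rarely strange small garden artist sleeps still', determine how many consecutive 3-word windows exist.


Word trigrams from [7] words:
  Trigram 1: (rarely strange small)
  Trigram 2: (strange small garden)
  Trigram 3: (small garden artist)
  Trigram 4: (garden artist sleeps)
  Trigram 5: (artist sleeps still)
Total word trigrams: 7 - 2 = 5

5


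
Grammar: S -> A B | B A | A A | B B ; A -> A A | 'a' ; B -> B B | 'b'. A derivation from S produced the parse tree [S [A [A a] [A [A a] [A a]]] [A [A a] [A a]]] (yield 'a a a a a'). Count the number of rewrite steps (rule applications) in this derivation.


Every bracketed nonterminal node [X ...] in the tree is produced by exactly one rule application.
Reading the tree off as a leftmost derivation:
  Step 1: S  =>  A A   (applied S -> A A)
  Step 2: A A  =>  A A A   (applied A -> A A)
  Step 3: A A A  =>  a A A   (applied A -> a)
  Step 4: a A A  =>  a A A A   (applied A -> A A)
  Step 5: a A A A  =>  a a A A   (applied A -> a)
  Step 6: a a A A  =>  a a a A   (applied A -> a)
  Step 7: a a a A  =>  a a a A A   (applied A -> A A)
  Step 8: a a a A A  =>  a a a a A   (applied A -> a)
  Step 9: a a a a A  =>  a a a a a   (applied A -> a)
Final yield: a a a a a
Total rewrite steps: 9

9


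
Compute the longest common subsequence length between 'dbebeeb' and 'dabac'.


DP table for LCS of 'dbebeeb' and 'dabac':
       d  a  b  a  c
    0  0  0  0  0  0
  d 0  1  1  1  1  1
  b 0  1  1  2  2  2
  e 0  1  1  2  2  2
  b 0  1  1  2  2  2
  e 0  1  1  2  2  2
  e 0  1  1  2  2  2
  b 0  1  1  2  2  2
LCS: 'db'
LCS length = 2

2


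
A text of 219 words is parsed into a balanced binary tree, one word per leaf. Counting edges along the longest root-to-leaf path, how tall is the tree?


In a balanced binary tree with n leaves the deepest leaf is ceil(log2(n)) edges below the root.
log2(219) = 7.7748
ceil(7.7748) = 8
height (edges) = 8

8


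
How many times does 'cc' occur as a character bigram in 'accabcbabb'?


Scanning 'accabcbabb' for bigram 'cc':
  Position 0: 'ac' -> no
  Position 1: 'cc' -> MATCH
  Position 2: 'ca' -> no
  Position 3: 'ab' -> no
  Position 4: 'bc' -> no
  Position 5: 'cb' -> no
  Position 6: 'ba' -> no
  Position 7: 'ab' -> no
  Position 8: 'bb' -> no
Total matches: 1

1


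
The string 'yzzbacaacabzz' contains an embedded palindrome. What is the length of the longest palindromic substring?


Scanning 'yzzbacaacabzz' for palindromic substrings.
Substring at positions 1-12: 'zzbacaacabzz'.
Check: reverse('zzbacaacabzz') = 'zzbacaacabzz' -> palindrome confirmed.
Neighbouring characters ('y' / '-') break symmetry, so it cannot extend further.
No longer palindromic substring exists; longest length = 12

12


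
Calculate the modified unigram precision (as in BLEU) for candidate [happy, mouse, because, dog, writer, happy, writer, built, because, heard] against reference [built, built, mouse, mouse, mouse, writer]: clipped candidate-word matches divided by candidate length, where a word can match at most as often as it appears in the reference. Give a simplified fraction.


Reference word counts: {'built': 2, 'mouse': 3, 'writer': 1}
Checking each candidate word (with clipping):
  'happy' -> not in reference -> no match (matches: 0)
  'mouse' -> in reference (ref count 3, used 1/3) -> match (matches: 1)
  'because' -> not in reference -> no match (matches: 1)
  'dog' -> not in reference -> no match (matches: 1)
  'writer' -> in reference (ref count 1, used 1/1) -> match (matches: 2)
  'happy' -> not in reference -> no match (matches: 2)
  'writer' -> ref count 1 already used up (1/1) -> clipped, no match (matches: 2)
  'built' -> in reference (ref count 2, used 1/2) -> match (matches: 3)
  'because' -> not in reference -> no match (matches: 3)
  'heard' -> not in reference -> no match (matches: 3)
Clipped matches: 3, Candidate length: 10
Precision = 3/10

3/10


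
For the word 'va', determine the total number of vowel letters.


Scanning each character of 'va':
  Position 1: 'v' -> consonant (running count: 0)
  Position 2: 'a' -> vowel (running count: 1)
Total vowels: 1

1


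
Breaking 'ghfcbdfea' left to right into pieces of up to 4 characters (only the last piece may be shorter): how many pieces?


'ghfcbdfea' has 9 characters.
Chunking with max size 4:
  Chunk 1: 'ghfc' (positions 0-3)
  Chunk 2: 'bdfe' (positions 4-7)
  Chunk 3: 'a' (positions 8-8)
Total chunks: ceil(9 / 4) = 3

3


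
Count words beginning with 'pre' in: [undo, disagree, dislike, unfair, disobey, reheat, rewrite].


Checking each word for prefix 'pre':
  'undo' -> no (count: 0)
  'disagree' -> no (count: 0)
  'dislike' -> no (count: 0)
  'unfair' -> no (count: 0)
  'disobey' -> no (count: 0)
  'reheat' -> no (count: 0)
  'rewrite' -> no (count: 0)
Total with prefix 'pre': 0

0


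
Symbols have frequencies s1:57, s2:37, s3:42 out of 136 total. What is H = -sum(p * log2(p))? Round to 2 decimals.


Computing entropy H = -sum(p_i * log2(p_i)):
  s1: p = 57/136 = 0.4191, -p*log2(p) = 0.5258
  s2: p = 37/136 = 0.2721, -p*log2(p) = 0.5109
  s3: p = 42/136 = 0.3088, -p*log2(p) = 0.5235
H = sum of terms = 1.5602
Rounded to 2 decimals: 1.56

1.56


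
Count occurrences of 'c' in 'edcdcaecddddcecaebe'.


Scanning 'edcdcaecddddcecaebe' for 'c':
  Position 2: 'c' -> MATCH (count: 1)
  Position 4: 'c' -> MATCH (count: 2)
  Position 7: 'c' -> MATCH (count: 3)
  Position 12: 'c' -> MATCH (count: 4)
  Position 14: 'c' -> MATCH (count: 5)
Total occurrences of 'c': 5

5


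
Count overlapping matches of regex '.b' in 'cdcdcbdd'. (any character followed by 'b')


Pattern: .b means any character followed by 'b'.
Scanning 'cdcdcbdd' position-by-position:
  Pos 0: window 'cd' -> no
  Pos 1: window 'dc' -> no
  Pos 2: window 'cd' -> no
  Pos 3: window 'dc' -> no
  Pos 4: window 'cb' -> MATCH
  Pos 5: window 'bd' -> no
  Pos 6: window 'dd' -> no
  Pos 7: window 'd' -> no
Total matches: 1

1


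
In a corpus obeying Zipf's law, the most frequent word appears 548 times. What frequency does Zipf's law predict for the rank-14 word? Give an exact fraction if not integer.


Zipf's law: freq(rank) = f1 / rank
f1 = 548, rank = 14
freq = 548 / 14
GCD(548, 14) = 2
Simplified: 274/7

274/7


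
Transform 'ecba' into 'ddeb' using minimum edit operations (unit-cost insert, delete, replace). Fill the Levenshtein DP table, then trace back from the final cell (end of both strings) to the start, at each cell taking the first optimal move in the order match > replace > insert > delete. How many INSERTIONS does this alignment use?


Edit distance = 4. Backtracking from cell (4, 4) with preference match > replace > insert > delete,
then listing the resulting alignment 'ecba' -> 'ddeb' left to right:
  Step 1: replace e->d
  Step 2: replace c->d
  Step 3: replace b->e
  Step 4: replace a->b
Total insertions: 0

0


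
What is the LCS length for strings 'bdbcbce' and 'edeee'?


DP table for LCS of 'bdbcbce' and 'edeee':
       e  d  e  e  e
    0  0  0  0  0  0
  b 0  0  0  0  0  0
  d 0  0  1  1  1  1
  b 0  0  1  1  1  1
  c 0  0  1  1  1  1
  b 0  0  1  1  1  1
  c 0  0  1  1  1  1
  e 0  1  1  2  2  2
LCS: 'de'
LCS length = 2

2


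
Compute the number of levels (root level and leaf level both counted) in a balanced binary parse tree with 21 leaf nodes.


In a balanced binary tree with n leaves the deepest leaf is ceil(log2(n)) edges below the root,
so counting node levels inclusive of root and leaves gives ceil(log2(n)) + 1 levels.
log2(21) = 4.3923
ceil(4.3923) = 5
levels = 5 + 1 = 6

6


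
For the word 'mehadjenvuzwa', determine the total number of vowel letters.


Scanning each character of 'mehadjenvuzwa':
  Position 1: 'm' -> consonant (running count: 0)
  Position 2: 'e' -> vowel (running count: 1)
  Position 3: 'h' -> consonant (running count: 1)
  Position 4: 'a' -> vowel (running count: 2)
  Position 5: 'd' -> consonant (running count: 2)
  Position 6: 'j' -> consonant (running count: 2)
  Position 7: 'e' -> vowel (running count: 3)
  Position 8: 'n' -> consonant (running count: 3)
  Position 9: 'v' -> consonant (running count: 3)
  Position 10: 'u' -> vowel (running count: 4)
  Position 11: 'z' -> consonant (running count: 4)
  Position 12: 'w' -> consonant (running count: 4)
  Position 13: 'a' -> vowel (running count: 5)
Total vowels: 5

5


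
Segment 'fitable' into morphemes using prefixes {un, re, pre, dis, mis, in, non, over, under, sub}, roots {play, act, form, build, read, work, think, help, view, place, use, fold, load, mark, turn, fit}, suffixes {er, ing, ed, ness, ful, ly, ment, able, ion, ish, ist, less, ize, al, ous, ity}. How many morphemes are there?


Segmenting 'fitable' against the inventory:
  'fit' -> root (morpheme 1)
  'able' -> suffix (morpheme 2)
Total morphemes: 2

2


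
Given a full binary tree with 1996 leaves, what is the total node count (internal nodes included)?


Leaf nodes (terminals): 1996
Internal nodes = n - 1 = 1996 - 1 = 1995
Total = leaves + internal = 1996 + 1995 = 3991

3991


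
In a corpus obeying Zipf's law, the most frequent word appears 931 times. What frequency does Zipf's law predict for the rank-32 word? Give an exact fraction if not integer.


Zipf's law: freq(rank) = f1 / rank
f1 = 931, rank = 32
freq = 931 / 32
GCD(931, 32) = 1
Simplified: 931/32

931/32


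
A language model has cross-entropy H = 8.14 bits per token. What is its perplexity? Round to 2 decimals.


Perplexity formula: PP = 2^H
H = 8.14
PP = 2^8.14
Decompose: 2^8.14 = 2^8 * 2^0.14
2^8 = 256, 2^0.14 ~ 1.1019051
PP ~ 256 * 1.1019051 = 282.0877056
Rounded to 2 decimals: 282.09

282.09


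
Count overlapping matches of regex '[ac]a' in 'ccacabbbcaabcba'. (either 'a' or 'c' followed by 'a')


Pattern: [ac]a means either 'a' or 'c' followed by 'a'.
Scanning 'ccacabbbcaabcba' position-by-position:
  Pos 0: window 'cc' -> no
  Pos 1: window 'ca' -> MATCH
  Pos 2: window 'ac' -> no
  Pos 3: window 'ca' -> MATCH
  Pos 4: window 'ab' -> no
  Pos 5: window 'bb' -> no
  Pos 6: window 'bb' -> no
  Pos 7: window 'bc' -> no
  Pos 8: window 'ca' -> MATCH
  Pos 9: window 'aa' -> MATCH
  Pos 10: window 'ab' -> no
  Pos 11: window 'bc' -> no
  Pos 12: window 'cb' -> no
  Pos 13: window 'ba' -> no
  Pos 14: window 'a' -> no
Total matches: 4

4


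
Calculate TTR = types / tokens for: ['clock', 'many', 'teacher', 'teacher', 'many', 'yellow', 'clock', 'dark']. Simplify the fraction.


Tokens: 8
Unique types: ('clock', 'dark', 'many', 'teacher', 'yellow') = 5
TTR = 5/8
Already in lowest terms.

5/8


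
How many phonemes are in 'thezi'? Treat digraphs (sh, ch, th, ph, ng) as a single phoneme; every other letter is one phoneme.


Parsing 'thezi' greedily, digraphs first:
  'th' -> digraph (1 consonant phoneme) (phonemes so far: 1)
  'e' -> vowel phoneme (phonemes so far: 2)
  'z' -> consonant phoneme (phonemes so far: 3)
  'i' -> vowel phoneme (phonemes so far: 4)
Total phonemes: 4

4


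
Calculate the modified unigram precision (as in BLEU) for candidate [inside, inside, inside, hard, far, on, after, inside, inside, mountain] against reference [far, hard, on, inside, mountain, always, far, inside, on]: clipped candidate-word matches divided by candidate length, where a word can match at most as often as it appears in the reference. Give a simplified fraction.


Reference word counts: {'always': 1, 'far': 2, 'hard': 1, 'inside': 2, 'mountain': 1, 'on': 2}
Checking each candidate word (with clipping):
  'inside' -> in reference (ref count 2, used 1/2) -> match (matches: 1)
  'inside' -> in reference (ref count 2, used 2/2) -> match (matches: 2)
  'inside' -> ref count 2 already used up (2/2) -> clipped, no match (matches: 2)
  'hard' -> in reference (ref count 1, used 1/1) -> match (matches: 3)
  'far' -> in reference (ref count 2, used 1/2) -> match (matches: 4)
  'on' -> in reference (ref count 2, used 1/2) -> match (matches: 5)
  'after' -> not in reference -> no match (matches: 5)
  'inside' -> ref count 2 already used up (2/2) -> clipped, no match (matches: 5)
  'inside' -> ref count 2 already used up (2/2) -> clipped, no match (matches: 5)
  'mountain' -> in reference (ref count 1, used 1/1) -> match (matches: 6)
Clipped matches: 6, Candidate length: 10
Precision = 6/10 = 3/5

3/5


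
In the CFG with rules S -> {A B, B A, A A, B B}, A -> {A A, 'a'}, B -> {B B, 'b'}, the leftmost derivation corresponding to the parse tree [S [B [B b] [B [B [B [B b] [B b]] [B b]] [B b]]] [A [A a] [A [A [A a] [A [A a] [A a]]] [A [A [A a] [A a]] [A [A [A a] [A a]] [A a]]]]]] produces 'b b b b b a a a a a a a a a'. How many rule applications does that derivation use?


Every bracketed nonterminal node [X ...] in the tree is produced by exactly one rule application.
Reading the tree off as a leftmost derivation:
  Step 1: S  =>  B A   (applied S -> B A)
  Step 2: B A  =>  B B A   (applied B -> B B)
  Step 3: B B A  =>  b B A   (applied B -> b)
  Step 4: b B A  =>  b B B A   (applied B -> B B)
  Step 5: b B B A  =>  b B B B A   (applied B -> B B)
  Step 6: b B B B A  =>  b B B B B A   (applied B -> B B)
  Step 7: b B B B B A  =>  b b B B B A   (applied B -> b)
  Step 8: b b B B B A  =>  b b b B B A   (applied B -> b)
  Step 9: b b b B B A  =>  b b b b B A   (applied B -> b)
  Step 10: b b b b B A  =>  b b b b b A   (applied B -> b)
  Step 11: b b b b b A  =>  b b b b b A A   (applied A -> A A)
  Step 12: b b b b b A A  =>  b b b b b a A   (applied A -> a)
  Step 13: b b b b b a A  =>  b b b b b a A A   (applied A -> A A)
  Step 14: b b b b b a A A  =>  b b b b b a A A A   (applied A -> A A)
  Step 15: b b b b b a A A A  =>  b b b b b a a A A   (applied A -> a)
  Step 16: b b b b b a a A A  =>  b b b b b a a A A A   (applied A -> A A)
  Step 17: b b b b b a a A A A  =>  b b b b b a a a A A   (applied A -> a)
  Step 18: b b b b b a a a A A  =>  b b b b b a a a a A   (applied A -> a)
  Step 19: b b b b b a a a a A  =>  b b b b b a a a a A A   (applied A -> A A)
  Step 20: b b b b b a a a a A A  =>  b b b b b a a a a A A A   (applied A -> A A)
  Step 21: b b b b b a a a a A A A  =>  b b b b b a a a a a A A   (applied A -> a)
  Step 22: b b b b b a a a a a A A  =>  b b b b b a a a a a a A   (applied A -> a)
  Step 23: b b b b b a a a a a a A  =>  b b b b b a a a a a a A A   (applied A -> A A)
  Step 24: b b b b b a a a a a a A A  =>  b b b b b a a a a a a A A A   (applied A -> A A)
  Step 25: b b b b b a a a a a a A A A  =>  b b b b b a a a a a a a A A   (applied A -> a)
  Step 26: b b b b b a a a a a a a A A  =>  b b b b b a a a a a a a a A   (applied A -> a)
  Step 27: b b b b b a a a a a a a a A  =>  b b b b b a a a a a a a a a   (applied A -> a)
Final yield: b b b b b a a a a a a a a a
Total rewrite steps: 27

27


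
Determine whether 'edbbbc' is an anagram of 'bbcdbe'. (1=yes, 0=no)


Sort characters of 'edbbbc': 'bbbcde'
Sort characters of 'bbcdbe': 'bbbcde'
Sorted forms match -> they ARE anagrams
Result: 1

1


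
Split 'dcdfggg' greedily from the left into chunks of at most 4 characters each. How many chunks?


'dcdfggg' has 7 characters.
Chunking with max size 4:
  Chunk 1: 'dcdf' (positions 0-3)
  Chunk 2: 'ggg' (positions 4-6)
Total chunks: ceil(7 / 4) = 2

2


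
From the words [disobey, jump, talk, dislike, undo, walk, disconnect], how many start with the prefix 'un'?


Checking each word for prefix 'un':
  'disobey' -> no (count: 0)
  'jump' -> no (count: 0)
  'talk' -> no (count: 0)
  'dislike' -> no (count: 0)
  'undo' -> YES, starts with 'un' (count: 1)
  'walk' -> no (count: 1)
  'disconnect' -> no (count: 1)
Total with prefix 'un': 1

1


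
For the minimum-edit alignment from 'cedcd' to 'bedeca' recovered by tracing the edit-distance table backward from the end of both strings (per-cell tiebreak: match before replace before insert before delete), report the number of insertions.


Edit distance = 3. Backtracking from cell (5, 6) with preference match > replace > insert > delete,
then listing the resulting alignment 'cedcd' -> 'bedeca' left to right:
  Step 1: replace c->b
  Step 2: keep 'e'
  Step 3: keep 'd'
  Step 4: insert 'e' [insertion #1]
  Step 5: keep 'c'
  Step 6: replace d->a
Total insertions: 1

1


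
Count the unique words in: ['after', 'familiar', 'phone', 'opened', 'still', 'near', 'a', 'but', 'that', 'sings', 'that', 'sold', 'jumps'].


Listing all tokens and tracking unique types:
  Token 1: 'after' -> NEW (unique so far: 1)
  Token 2: 'familiar' -> NEW (unique so far: 2)
  Token 3: 'phone' -> NEW (unique so far: 3)
  Token 4: 'opened' -> NEW (unique so far: 4)
  Token 5: 'still' -> NEW (unique so far: 5)
  Token 6: 'near' -> NEW (unique so far: 6)
  Token 7: 'a' -> NEW (unique so far: 7)
  Token 8: 'but' -> NEW (unique so far: 8)
  Token 9: 'that' -> NEW (unique so far: 9)
  Token 10: 'sings' -> NEW (unique so far: 10)
  Token 11: 'that' -> duplicate (unique so far: 10)
  Token 12: 'sold' -> NEW (unique so far: 11)
  Token 13: 'jumps' -> NEW (unique so far: 12)
Unique types: ('a', 'after', 'but', 'familiar', 'jumps', 'near', 'opened', 'phone', 'sings', 'sold', 'still', 'that')
Vocabulary size: 12

12


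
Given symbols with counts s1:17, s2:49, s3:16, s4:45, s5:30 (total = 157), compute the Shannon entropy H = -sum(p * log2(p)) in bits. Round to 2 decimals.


Computing entropy H = -sum(p_i * log2(p_i)):
  s1: p = 17/157 = 0.1083, -p*log2(p) = 0.3473
  s2: p = 49/157 = 0.3121, -p*log2(p) = 0.5243
  s3: p = 16/157 = 0.1019, -p*log2(p) = 0.3358
  s4: p = 45/157 = 0.2866, -p*log2(p) = 0.5167
  s5: p = 30/157 = 0.1911, -p*log2(p) = 0.4563
H = sum of terms = 2.1804
Rounded to 2 decimals: 2.18

2.18


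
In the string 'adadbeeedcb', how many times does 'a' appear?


Scanning 'adadbeeedcb' for 'a':
  Position 0: 'a' -> MATCH (count: 1)
  Position 2: 'a' -> MATCH (count: 2)
Total occurrences of 'a': 2

2


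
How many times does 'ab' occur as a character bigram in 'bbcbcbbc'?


Scanning 'bbcbcbbc' for bigram 'ab':
  Position 0: 'bb' -> no
  Position 1: 'bc' -> no
  Position 2: 'cb' -> no
  Position 3: 'bc' -> no
  Position 4: 'cb' -> no
  Position 5: 'bb' -> no
  Position 6: 'bc' -> no
Total matches: 0

0


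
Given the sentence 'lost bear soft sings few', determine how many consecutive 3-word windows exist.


Word trigrams from [5] words:
  Trigram 1: (lost bear soft)
  Trigram 2: (bear soft sings)
  Trigram 3: (soft sings few)
Total word trigrams: 5 - 2 = 3

3


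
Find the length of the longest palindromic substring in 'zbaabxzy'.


Scanning 'zbaabxzy' for palindromic substrings.
Substring at positions 1-4: 'baab'.
Check: reverse('baab') = 'baab' -> palindrome confirmed.
Neighbouring characters ('z' / 'x') break symmetry, so it cannot extend further.
No longer palindromic substring exists; longest length = 4

4


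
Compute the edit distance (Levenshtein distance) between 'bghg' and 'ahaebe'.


Building DP table for s1='bghg' (len 4) and s2='ahaebe' (len 6):
       a  h  a  e  b  e
    0  1  2  3  4  5  6
  b 1  1  2  3  4  4  5
  g 2  2  2  3  4  5  5
  h 3  3  2  3  4  5  6
  g 4  4  3  3  4  5  6
Edit distance = dp[4][6] = 6

6


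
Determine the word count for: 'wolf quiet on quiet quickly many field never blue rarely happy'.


Counting words by splitting on spaces:
  Word 1: 'wolf'
  Word 2: 'quiet'
  Word 3: 'on'
  Word 4: 'quiet'
  Word 5: 'quickly'
  Word 6: 'many'
  Word 7: 'field'
  Word 8: 'never'
  Word 9: 'blue'
  Word 10: 'rarely'
  Word 11: 'happy'
Total words: 11

11


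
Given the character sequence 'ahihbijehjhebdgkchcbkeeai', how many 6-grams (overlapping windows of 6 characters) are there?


String 'ahihbijehjhebdgkchcbkeeai' has length L = 25.
Number of overlapping n-grams = L - n + 1
Substituting: 25 - 6 + 1 = 20

20


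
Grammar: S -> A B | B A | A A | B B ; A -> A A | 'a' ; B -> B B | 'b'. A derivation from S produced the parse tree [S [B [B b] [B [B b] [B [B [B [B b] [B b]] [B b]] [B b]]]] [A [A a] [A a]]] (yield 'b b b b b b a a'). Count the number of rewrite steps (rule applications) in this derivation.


Every bracketed nonterminal node [X ...] in the tree is produced by exactly one rule application.
Reading the tree off as a leftmost derivation:
  Step 1: S  =>  B A   (applied S -> B A)
  Step 2: B A  =>  B B A   (applied B -> B B)
  Step 3: B B A  =>  b B A   (applied B -> b)
  Step 4: b B A  =>  b B B A   (applied B -> B B)
  Step 5: b B B A  =>  b b B A   (applied B -> b)
  Step 6: b b B A  =>  b b B B A   (applied B -> B B)
  Step 7: b b B B A  =>  b b B B B A   (applied B -> B B)
  Step 8: b b B B B A  =>  b b B B B B A   (applied B -> B B)
  Step 9: b b B B B B A  =>  b b b B B B A   (applied B -> b)
  Step 10: b b b B B B A  =>  b b b b B B A   (applied B -> b)
  Step 11: b b b b B B A  =>  b b b b b B A   (applied B -> b)
  Step 12: b b b b b B A  =>  b b b b b b A   (applied B -> b)
  Step 13: b b b b b b A  =>  b b b b b b A A   (applied A -> A A)
  Step 14: b b b b b b A A  =>  b b b b b b a A   (applied A -> a)
  Step 15: b b b b b b a A  =>  b b b b b b a a   (applied A -> a)
Final yield: b b b b b b a a
Total rewrite steps: 15

15


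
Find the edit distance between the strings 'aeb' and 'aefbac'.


Building DP table for s1='aeb' (len 3) and s2='aefbac' (len 6):
       a  e  f  b  a  c
    0  1  2  3  4  5  6
  a 1  0  1  2  3  4  5
  e 2  1  0  1  2  3  4
  b 3  2  1  1  1  2  3
Edit distance = dp[3][6] = 3

3


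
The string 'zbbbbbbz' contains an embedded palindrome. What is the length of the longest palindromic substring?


Scanning 'zbbbbbbz' for palindromic substrings.
Substring at positions 0-7: 'zbbbbbbz'.
Check: reverse('zbbbbbbz') = 'zbbbbbbz' -> palindrome confirmed.
No longer palindromic substring exists; longest length = 8

8


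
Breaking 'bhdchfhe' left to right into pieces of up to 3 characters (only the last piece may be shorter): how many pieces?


'bhdchfhe' has 8 characters.
Chunking with max size 3:
  Chunk 1: 'bhd' (positions 0-2)
  Chunk 2: 'chf' (positions 3-5)
  Chunk 3: 'he' (positions 6-7)
Total chunks: ceil(8 / 3) = 3

3


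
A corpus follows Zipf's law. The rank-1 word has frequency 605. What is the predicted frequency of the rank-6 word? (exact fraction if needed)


Zipf's law: freq(rank) = f1 / rank
f1 = 605, rank = 6
freq = 605 / 6
GCD(605, 6) = 1
Simplified: 605/6

605/6


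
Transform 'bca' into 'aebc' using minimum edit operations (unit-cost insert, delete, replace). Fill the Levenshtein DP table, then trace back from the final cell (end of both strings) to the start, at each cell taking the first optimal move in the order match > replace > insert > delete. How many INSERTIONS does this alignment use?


Edit distance = 3. Backtracking from cell (3, 4) with preference match > replace > insert > delete,
then listing the resulting alignment 'bca' -> 'aebc' left to right:
  Step 1: insert 'a' [insertion #1]
  Step 2: insert 'e' [insertion #2]
  Step 3: keep 'b'
  Step 4: keep 'c'
  Step 5: delete 'a'
Total insertions: 2

2


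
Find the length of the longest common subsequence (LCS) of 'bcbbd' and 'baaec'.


DP table for LCS of 'bcbbd' and 'baaec':
       b  a  a  e  c
    0  0  0  0  0  0
  b 0  1  1  1  1  1
  c 0  1  1  1  1  2
  b 0  1  1  1  1  2
  b 0  1  1  1  1  2
  d 0  1  1  1  1  2
LCS: 'bc'
LCS length = 2

2


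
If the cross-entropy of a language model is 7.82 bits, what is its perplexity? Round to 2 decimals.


Perplexity formula: PP = 2^H
H = 7.82
PP = 2^7.82
Decompose: 2^7.82 = 2^7 * 2^0.82
2^7 = 128, 2^0.82 ~ 1.7654060
PP ~ 128 * 1.7654060 = 225.9719680
Rounded to 2 decimals: 225.97

225.97


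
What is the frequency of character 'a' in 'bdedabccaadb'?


Scanning 'bdedabccaadb' for 'a':
  Position 4: 'a' -> MATCH (count: 1)
  Position 8: 'a' -> MATCH (count: 2)
  Position 9: 'a' -> MATCH (count: 3)
Total occurrences of 'a': 3

3


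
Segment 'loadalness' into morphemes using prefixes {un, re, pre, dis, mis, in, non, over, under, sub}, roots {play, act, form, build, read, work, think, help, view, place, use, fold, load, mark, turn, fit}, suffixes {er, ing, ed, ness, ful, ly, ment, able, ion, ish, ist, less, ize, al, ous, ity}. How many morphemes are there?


Segmenting 'loadalness' against the inventory:
  'load' -> root (morpheme 1)
  'al' -> suffix (morpheme 2)
  'ness' -> suffix (morpheme 3)
Total morphemes: 3

3


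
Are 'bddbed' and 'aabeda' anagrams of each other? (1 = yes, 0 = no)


Sort characters of 'bddbed': 'bbddde'
Sort characters of 'aabeda': 'aaabde'
Sorted forms differ -> they are NOT anagrams
Result: 0

0


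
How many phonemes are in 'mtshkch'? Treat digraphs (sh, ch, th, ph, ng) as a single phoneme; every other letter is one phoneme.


Parsing 'mtshkch' greedily, digraphs first:
  'm' -> consonant phoneme (phonemes so far: 1)
  't' -> consonant phoneme (phonemes so far: 2)
  'sh' -> digraph (1 consonant phoneme) (phonemes so far: 3)
  'k' -> consonant phoneme (phonemes so far: 4)
  'ch' -> digraph (1 consonant phoneme) (phonemes so far: 5)
Total phonemes: 5

5


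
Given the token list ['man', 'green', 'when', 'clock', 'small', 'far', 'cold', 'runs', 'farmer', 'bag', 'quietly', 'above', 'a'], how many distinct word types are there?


Listing all tokens and tracking unique types:
  Token 1: 'man' -> NEW (unique so far: 1)
  Token 2: 'green' -> NEW (unique so far: 2)
  Token 3: 'when' -> NEW (unique so far: 3)
  Token 4: 'clock' -> NEW (unique so far: 4)
  Token 5: 'small' -> NEW (unique so far: 5)
  Token 6: 'far' -> NEW (unique so far: 6)
  Token 7: 'cold' -> NEW (unique so far: 7)
  Token 8: 'runs' -> NEW (unique so far: 8)
  Token 9: 'farmer' -> NEW (unique so far: 9)
  Token 10: 'bag' -> NEW (unique so far: 10)
  Token 11: 'quietly' -> NEW (unique so far: 11)
  Token 12: 'above' -> NEW (unique so far: 12)
  Token 13: 'a' -> NEW (unique so far: 13)
Unique types: ('a', 'above', 'bag', 'clock', 'cold', 'far', 'farmer', 'green', 'man', 'quietly', 'runs', 'small', 'when')
Vocabulary size: 13

13


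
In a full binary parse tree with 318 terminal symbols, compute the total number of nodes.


Leaf nodes (terminals): 318
Internal nodes = n - 1 = 318 - 1 = 317
Total = leaves + internal = 318 + 317 = 635

635


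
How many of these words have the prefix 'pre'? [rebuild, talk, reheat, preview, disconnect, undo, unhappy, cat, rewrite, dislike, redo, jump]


Checking each word for prefix 'pre':
  'rebuild' -> no (count: 0)
  'talk' -> no (count: 0)
  'reheat' -> no (count: 0)
  'preview' -> YES, starts with 'pre' (count: 1)
  'disconnect' -> no (count: 1)
  'undo' -> no (count: 1)
  'unhappy' -> no (count: 1)
  'cat' -> no (count: 1)
  'rewrite' -> no (count: 1)
  'dislike' -> no (count: 1)
  'redo' -> no (count: 1)
  'jump' -> no (count: 1)
Total with prefix 'pre': 1

1


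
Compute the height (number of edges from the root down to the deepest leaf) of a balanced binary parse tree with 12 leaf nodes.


In a balanced binary tree with n leaves the deepest leaf is ceil(log2(n)) edges below the root.
log2(12) = 3.5850
ceil(3.5850) = 4
height (edges) = 4

4


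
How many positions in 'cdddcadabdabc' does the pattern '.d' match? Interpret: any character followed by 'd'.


Pattern: .d means any character followed by 'd'.
Scanning 'cdddcadabdabc' position-by-position:
  Pos 0: window 'cd' -> MATCH
  Pos 1: window 'dd' -> MATCH
  Pos 2: window 'dd' -> MATCH
  Pos 3: window 'dc' -> no
  Pos 4: window 'ca' -> no
  Pos 5: window 'ad' -> MATCH
  Pos 6: window 'da' -> no
  Pos 7: window 'ab' -> no
  Pos 8: window 'bd' -> MATCH
  Pos 9: window 'da' -> no
  Pos 10: window 'ab' -> no
  Pos 11: window 'bc' -> no
  Pos 12: window 'c' -> no
Total matches: 5

5


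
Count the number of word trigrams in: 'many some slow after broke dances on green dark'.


Word trigrams from [9] words:
  Trigram 1: (many some slow)
  Trigram 2: (some slow after)
  Trigram 3: (slow after broke)
  Trigram 4: (after broke dances)
  Trigram 5: (broke dances on)
  Trigram 6: (dances on green)
  Trigram 7: (on green dark)
Total word trigrams: 9 - 2 = 7

7


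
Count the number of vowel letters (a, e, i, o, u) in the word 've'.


Scanning each character of 've':
  Position 1: 'v' -> consonant (running count: 0)
  Position 2: 'e' -> vowel (running count: 1)
Total vowels: 1

1


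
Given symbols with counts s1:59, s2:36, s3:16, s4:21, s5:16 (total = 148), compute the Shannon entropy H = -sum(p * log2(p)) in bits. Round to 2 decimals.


Computing entropy H = -sum(p_i * log2(p_i)):
  s1: p = 59/148 = 0.3986, -p*log2(p) = 0.5289
  s2: p = 36/148 = 0.2432, -p*log2(p) = 0.4961
  s3: p = 16/148 = 0.1081, -p*log2(p) = 0.3470
  s4: p = 21/148 = 0.1419, -p*log2(p) = 0.3997
  s5: p = 16/148 = 0.1081, -p*log2(p) = 0.3470
H = sum of terms = 2.1187
Rounded to 2 decimals: 2.12

2.12


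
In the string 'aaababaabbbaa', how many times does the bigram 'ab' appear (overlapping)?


Scanning 'aaababaabbbaa' for bigram 'ab':
  Position 0: 'aa' -> no
  Position 1: 'aa' -> no
  Position 2: 'ab' -> MATCH
  Position 3: 'ba' -> no
  Position 4: 'ab' -> MATCH
  Position 5: 'ba' -> no
  Position 6: 'aa' -> no
  Position 7: 'ab' -> MATCH
  Position 8: 'bb' -> no
  Position 9: 'bb' -> no
  Position 10: 'ba' -> no
  Position 11: 'aa' -> no
Total matches: 3

3


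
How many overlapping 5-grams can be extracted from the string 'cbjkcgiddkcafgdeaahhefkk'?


String 'cbjkcgiddkcafgdeaahhefkk' has length L = 24.
Number of overlapping n-grams = L - n + 1
Substituting: 24 - 5 + 1 = 20

20


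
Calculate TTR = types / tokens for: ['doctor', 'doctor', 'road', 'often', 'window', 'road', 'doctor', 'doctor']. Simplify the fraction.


Tokens: 8
Unique types: ('doctor', 'often', 'road', 'window') = 4
TTR = 4/8
Simplify: divide both by 4 -> 1/2
TTR = 1/2

1/2


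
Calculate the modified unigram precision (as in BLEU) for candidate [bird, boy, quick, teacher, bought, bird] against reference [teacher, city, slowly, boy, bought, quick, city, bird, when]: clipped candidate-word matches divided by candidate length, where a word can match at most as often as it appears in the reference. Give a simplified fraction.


Reference word counts: {'bird': 1, 'bought': 1, 'boy': 1, 'city': 2, 'quick': 1, 'slowly': 1, 'teacher': 1, 'when': 1}
Checking each candidate word (with clipping):
  'bird' -> in reference (ref count 1, used 1/1) -> match (matches: 1)
  'boy' -> in reference (ref count 1, used 1/1) -> match (matches: 2)
  'quick' -> in reference (ref count 1, used 1/1) -> match (matches: 3)
  'teacher' -> in reference (ref count 1, used 1/1) -> match (matches: 4)
  'bought' -> in reference (ref count 1, used 1/1) -> match (matches: 5)
  'bird' -> ref count 1 already used up (1/1) -> clipped, no match (matches: 5)
Clipped matches: 5, Candidate length: 6
Precision = 5/6

5/6


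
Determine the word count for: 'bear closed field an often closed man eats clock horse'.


Counting words by splitting on spaces:
  Word 1: 'bear'
  Word 2: 'closed'
  Word 3: 'field'
  Word 4: 'an'
  Word 5: 'often'
  Word 6: 'closed'
  Word 7: 'man'
  Word 8: 'eats'
  Word 9: 'clock'
  Word 10: 'horse'
Total words: 10

10


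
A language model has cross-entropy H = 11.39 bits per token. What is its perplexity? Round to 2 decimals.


Perplexity formula: PP = 2^H
H = 11.39
PP = 2^11.39
Decompose: 2^11.39 = 2^11 * 2^0.39
2^11 = 2048, 2^0.39 ~ 1.3103934
PP ~ 2048 * 1.3103934 = 2683.6856832
Rounded to 2 decimals: 2683.69

2683.69


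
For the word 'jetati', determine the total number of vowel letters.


Scanning each character of 'jetati':
  Position 1: 'j' -> consonant (running count: 0)
  Position 2: 'e' -> vowel (running count: 1)
  Position 3: 't' -> consonant (running count: 1)
  Position 4: 'a' -> vowel (running count: 2)
  Position 5: 't' -> consonant (running count: 2)
  Position 6: 'i' -> vowel (running count: 3)
Total vowels: 3

3


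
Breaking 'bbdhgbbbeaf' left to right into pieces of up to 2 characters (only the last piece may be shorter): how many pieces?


'bbdhgbbbeaf' has 11 characters.
Chunking with max size 2:
  Chunk 1: 'bb' (positions 0-1)
  Chunk 2: 'dh' (positions 2-3)
  Chunk 3: 'gb' (positions 4-5)
  Chunk 4: 'bb' (positions 6-7)
  Chunk 5: 'ea' (positions 8-9)
  Chunk 6: 'f' (positions 10-10)
Total chunks: ceil(11 / 2) = 6

6
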